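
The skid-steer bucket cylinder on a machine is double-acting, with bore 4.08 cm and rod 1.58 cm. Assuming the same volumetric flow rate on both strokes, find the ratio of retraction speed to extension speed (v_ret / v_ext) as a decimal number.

v_ret/v_ext ≈ 1.18

Cap-side area A_cap = π/4 × (4.08 cm)² = 13.07 cm^2
Rod-side annular area A_ann = π/4 × (4.08² − 1.58²) = 11.11 cm^2
For equal Q, v ∝ 1/A, so v_ret/v_ext = A_cap/A_ann.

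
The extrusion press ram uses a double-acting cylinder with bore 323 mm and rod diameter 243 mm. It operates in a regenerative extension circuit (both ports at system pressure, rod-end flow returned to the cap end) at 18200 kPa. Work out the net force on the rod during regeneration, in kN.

F ≈ 844 kN

With equal pressure on both faces, forces on the annular region cancel; the net push is pressure × rod cross-section.
Rod cross-section A_rod = π/4 × (243 mm)² = 46380 mm^2
F = P × A_rod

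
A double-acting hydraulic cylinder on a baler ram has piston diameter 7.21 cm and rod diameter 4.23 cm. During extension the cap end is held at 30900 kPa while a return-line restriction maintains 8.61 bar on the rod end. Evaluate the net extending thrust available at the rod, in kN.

F ≈ 124 kN

Cap-side area A_cap = π/4 × (7.21 cm)² = 40.83 cm^2
Rod-side annular area A_ann = π/4 × (7.21² − 4.23²) = 26.78 cm^2
Net thrust = P_cap·A_cap − P_rod·A_ann = 126.2 kN − 2.305 kN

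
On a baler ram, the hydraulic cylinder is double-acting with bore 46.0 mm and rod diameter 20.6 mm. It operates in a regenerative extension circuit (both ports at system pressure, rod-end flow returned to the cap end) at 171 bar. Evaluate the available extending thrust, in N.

With equal pressure on both faces, forces on the annular region cancel; the net push is pressure × rod cross-section.
Rod cross-section A_rod = π/4 × (20.6 mm)² = 333.3 mm^2
F = P × A_rod

F ≈ 5700 N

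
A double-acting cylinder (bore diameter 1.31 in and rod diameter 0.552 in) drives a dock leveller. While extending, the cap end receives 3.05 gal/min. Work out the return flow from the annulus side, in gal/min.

Cap-side area A_cap = π/4 × (1.31 in)² = 1.348 in^2
Rod-side annular area A_ann = π/4 × (1.31² − 0.552²) = 1.109 in^2
Piston speed v = Q_in/A_cap; rod-end outflow Q_out = v × A_ann = Q_in × A_ann/A_cap.

Q_out ≈ 2.51 gal/min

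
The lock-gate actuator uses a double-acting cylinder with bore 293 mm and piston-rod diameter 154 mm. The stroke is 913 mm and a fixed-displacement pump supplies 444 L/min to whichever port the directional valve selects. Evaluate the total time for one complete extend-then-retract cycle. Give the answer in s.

t ≈ 14.3 s

Cap-side area A_cap = π/4 × (293 mm)² = 67430 mm^2
Rod-side annular area A_ann = π/4 × (293² − 154²) = 48800 mm^2
t_ext = A_cap·L/Q = 8.319 s
t_ret = A_ann·L/Q = 6.021 s
t_cycle = t_ext + t_ret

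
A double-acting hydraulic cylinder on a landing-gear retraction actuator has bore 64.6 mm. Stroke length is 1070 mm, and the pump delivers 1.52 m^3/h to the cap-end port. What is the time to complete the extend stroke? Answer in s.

Cap-side area A_cap = π/4 × (64.6 mm)² = 3278 mm^2
Swept volume V = A × L; t = V / Q = A·L / Q

t ≈ 8.31 s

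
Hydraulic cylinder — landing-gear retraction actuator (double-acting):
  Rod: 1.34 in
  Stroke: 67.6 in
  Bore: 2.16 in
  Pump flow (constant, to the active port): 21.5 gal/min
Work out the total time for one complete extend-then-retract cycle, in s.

Cap-side area A_cap = π/4 × (2.16 in)² = 3.664 in^2
Rod-side annular area A_ann = π/4 × (2.16² − 1.34²) = 2.254 in^2
t_ext = A_cap·L/Q = 2.993 s
t_ret = A_ann·L/Q = 1.841 s
t_cycle = t_ext + t_ret

t ≈ 4.83 s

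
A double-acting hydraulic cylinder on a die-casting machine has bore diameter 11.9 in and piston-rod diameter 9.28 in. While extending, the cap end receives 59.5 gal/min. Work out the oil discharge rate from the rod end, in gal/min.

Q_out ≈ 23.3 gal/min

Cap-side area A_cap = π/4 × (11.9 in)² = 111.2 in^2
Rod-side annular area A_ann = π/4 × (11.9² − 9.28²) = 43.58 in^2
Piston speed v = Q_in/A_cap; rod-end outflow Q_out = v × A_ann = Q_in × A_ann/A_cap.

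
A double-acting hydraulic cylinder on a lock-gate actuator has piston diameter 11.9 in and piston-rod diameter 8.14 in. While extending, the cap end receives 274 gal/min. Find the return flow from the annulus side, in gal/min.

Q_out ≈ 146 gal/min

Cap-side area A_cap = π/4 × (11.9 in)² = 111.2 in^2
Rod-side annular area A_ann = π/4 × (11.9² − 8.14²) = 59.18 in^2
Piston speed v = Q_in/A_cap; rod-end outflow Q_out = v × A_ann = Q_in × A_ann/A_cap.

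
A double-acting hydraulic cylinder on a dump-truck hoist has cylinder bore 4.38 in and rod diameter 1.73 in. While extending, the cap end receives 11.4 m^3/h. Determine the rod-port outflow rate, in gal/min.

Cap-side area A_cap = π/4 × (4.38 in)² = 15.07 in^2
Rod-side annular area A_ann = π/4 × (4.38² − 1.73²) = 12.72 in^2
Piston speed v = Q_in/A_cap; rod-end outflow Q_out = v × A_ann = Q_in × A_ann/A_cap.

Q_out ≈ 42.4 gal/min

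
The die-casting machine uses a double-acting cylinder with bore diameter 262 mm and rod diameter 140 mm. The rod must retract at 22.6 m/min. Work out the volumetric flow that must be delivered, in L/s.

Q ≈ 14.5 L/s

Rod-side annular area A_ann = π/4 × (262² − 140²) = 38520 mm^2
Q = A × v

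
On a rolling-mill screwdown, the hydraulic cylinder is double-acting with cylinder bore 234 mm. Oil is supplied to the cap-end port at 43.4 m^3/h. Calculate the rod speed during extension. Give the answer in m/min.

v ≈ 16.8 m/min

Cap-side area A_cap = π/4 × (234 mm)² = 43010 mm^2
v = Q / A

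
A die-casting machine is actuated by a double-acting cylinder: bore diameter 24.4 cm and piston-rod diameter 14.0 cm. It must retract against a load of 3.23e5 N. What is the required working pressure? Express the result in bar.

Rod-side annular area A_ann = π/4 × (24.4² − 14.0²) = 313.7 cm^2
Retraction: pressure acts on the annular area.
P = F / A = 3.23e5 N / A

P ≈ 103 bar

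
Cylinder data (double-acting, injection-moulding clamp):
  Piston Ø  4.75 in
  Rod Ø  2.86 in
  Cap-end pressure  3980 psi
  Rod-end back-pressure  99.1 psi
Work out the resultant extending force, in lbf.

Cap-side area A_cap = π/4 × (4.75 in)² = 17.72 in^2
Rod-side annular area A_ann = π/4 × (4.75² − 2.86²) = 11.30 in^2
Net thrust = P_cap·A_cap − P_rod·A_ann = 70530 lbf − 1119 lbf

F ≈ 69400 lbf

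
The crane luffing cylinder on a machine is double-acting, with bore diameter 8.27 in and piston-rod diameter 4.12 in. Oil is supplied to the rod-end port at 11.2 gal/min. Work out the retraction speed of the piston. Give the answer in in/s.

Rod-side annular area A_ann = π/4 × (8.27² − 4.12²) = 40.38 in^2
Flow into the rod-end port fills the annular volume.
v = Q / A

v ≈ 1.07 in/s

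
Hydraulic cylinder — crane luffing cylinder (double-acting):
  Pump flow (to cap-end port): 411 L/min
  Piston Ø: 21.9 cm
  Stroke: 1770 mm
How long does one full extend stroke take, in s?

t ≈ 9.73 s

Cap-side area A_cap = π/4 × (21.9 cm)² = 376.7 cm^2
Swept volume V = A × L; t = V / Q = A·L / Q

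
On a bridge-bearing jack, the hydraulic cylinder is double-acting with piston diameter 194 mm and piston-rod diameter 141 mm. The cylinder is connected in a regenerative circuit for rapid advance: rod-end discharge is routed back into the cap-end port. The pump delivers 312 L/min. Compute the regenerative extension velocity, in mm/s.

v ≈ 333 mm/s

In regeneration the rod-end outflow joins the pump flow into the cap end, so the net volume the pump must supply per unit advance equals the rod cross-section area.
Rod cross-section A_rod = π/4 × (141 mm)² = 15610 mm^2
v = Q_pump / A_rod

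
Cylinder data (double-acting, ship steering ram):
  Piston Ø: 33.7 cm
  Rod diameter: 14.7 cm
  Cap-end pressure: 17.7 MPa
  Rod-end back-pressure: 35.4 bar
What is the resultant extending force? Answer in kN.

F ≈ 1320 kN

Cap-side area A_cap = π/4 × (33.7 cm)² = 892.0 cm^2
Rod-side annular area A_ann = π/4 × (33.7² − 14.7²) = 722.3 cm^2
Net thrust = P_cap·A_cap − P_rod·A_ann = 1579 kN − 255.7 kN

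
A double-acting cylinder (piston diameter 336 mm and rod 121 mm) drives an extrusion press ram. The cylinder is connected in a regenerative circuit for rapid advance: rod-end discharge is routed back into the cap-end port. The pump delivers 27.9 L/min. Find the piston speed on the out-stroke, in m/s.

v ≈ 0.0404 m/s

In regeneration the rod-end outflow joins the pump flow into the cap end, so the net volume the pump must supply per unit advance equals the rod cross-section area.
Rod cross-section A_rod = π/4 × (121 mm)² = 11500 mm^2
v = Q_pump / A_rod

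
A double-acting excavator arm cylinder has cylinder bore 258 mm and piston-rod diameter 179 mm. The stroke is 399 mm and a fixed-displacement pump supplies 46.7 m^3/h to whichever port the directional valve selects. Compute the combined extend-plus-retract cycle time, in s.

Cap-side area A_cap = π/4 × (258 mm)² = 52280 mm^2
Rod-side annular area A_ann = π/4 × (258² − 179²) = 27110 mm^2
t_ext = A_cap·L/Q = 1.608 s
t_ret = A_ann·L/Q = 0.8340 s
t_cycle = t_ext + t_ret

t ≈ 2.44 s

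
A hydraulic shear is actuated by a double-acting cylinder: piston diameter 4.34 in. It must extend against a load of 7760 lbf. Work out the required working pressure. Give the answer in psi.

Cap-side area A_cap = π/4 × (4.34 in)² = 14.79 in^2
P = F / A = 7760 lbf / A

P ≈ 525 psi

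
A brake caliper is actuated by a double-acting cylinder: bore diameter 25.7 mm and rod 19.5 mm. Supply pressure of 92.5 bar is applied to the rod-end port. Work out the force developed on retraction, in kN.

F ≈ 2.04 kN

Rod-side annular area A_ann = π/4 × (25.7² − 19.5²) = 220.1 mm^2
On retraction the pressure acts on the annular area (bore minus rod).
F = P × A_ann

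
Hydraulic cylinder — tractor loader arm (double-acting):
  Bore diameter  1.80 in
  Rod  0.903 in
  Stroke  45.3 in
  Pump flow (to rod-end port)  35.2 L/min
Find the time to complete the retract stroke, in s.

Rod-side annular area A_ann = π/4 × (1.80² − 0.903²) = 1.904 in^2
Swept volume V = A × L; t = V / Q = A·L / Q

t ≈ 2.41 s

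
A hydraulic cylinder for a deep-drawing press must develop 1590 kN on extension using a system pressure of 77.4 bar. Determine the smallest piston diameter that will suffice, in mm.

Extension force acts on the full piston face: F = P × (π/4)D².
D = √(4F / (πP)) = √(4 × 1590 kN / (π × 77.4 bar))

D ≈ 511 mm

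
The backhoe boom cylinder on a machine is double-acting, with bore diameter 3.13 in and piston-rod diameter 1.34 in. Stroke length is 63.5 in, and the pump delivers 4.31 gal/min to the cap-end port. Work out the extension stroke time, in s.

t ≈ 29.4 s

Cap-side area A_cap = π/4 × (3.13 in)² = 7.694 in^2
Swept volume V = A × L; t = V / Q = A·L / Q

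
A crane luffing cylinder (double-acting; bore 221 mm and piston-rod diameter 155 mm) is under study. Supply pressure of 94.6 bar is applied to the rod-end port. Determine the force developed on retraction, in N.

F ≈ 1.84e5 N

Rod-side annular area A_ann = π/4 × (221² − 155²) = 19490 mm^2
On retraction the pressure acts on the annular area (bore minus rod).
F = P × A_ann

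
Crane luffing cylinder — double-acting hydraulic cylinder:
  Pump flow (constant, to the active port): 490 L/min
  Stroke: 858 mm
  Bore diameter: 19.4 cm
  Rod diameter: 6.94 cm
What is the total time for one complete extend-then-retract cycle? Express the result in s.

Cap-side area A_cap = π/4 × (19.4 cm)² = 295.6 cm^2
Rod-side annular area A_ann = π/4 × (19.4² − 6.94²) = 257.8 cm^2
t_ext = A_cap·L/Q = 3.106 s
t_ret = A_ann·L/Q = 2.708 s
t_cycle = t_ext + t_ret

t ≈ 5.81 s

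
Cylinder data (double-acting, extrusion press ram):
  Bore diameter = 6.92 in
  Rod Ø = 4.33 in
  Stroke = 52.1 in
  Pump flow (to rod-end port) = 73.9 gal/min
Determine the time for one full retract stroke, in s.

Rod-side annular area A_ann = π/4 × (6.92² − 4.33²) = 22.88 in^2
Swept volume V = A × L; t = V / Q = A·L / Q

t ≈ 4.19 s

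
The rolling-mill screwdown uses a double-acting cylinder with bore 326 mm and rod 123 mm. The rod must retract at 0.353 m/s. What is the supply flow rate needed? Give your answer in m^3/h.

Rod-side annular area A_ann = π/4 × (326² − 123²) = 71590 mm^2
Q = A × v

Q ≈ 91.0 m^3/h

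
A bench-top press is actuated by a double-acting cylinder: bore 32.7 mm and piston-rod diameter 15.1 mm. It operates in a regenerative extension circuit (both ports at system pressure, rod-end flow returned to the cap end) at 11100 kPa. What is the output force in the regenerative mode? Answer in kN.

F ≈ 1.99 kN

With equal pressure on both faces, forces on the annular region cancel; the net push is pressure × rod cross-section.
Rod cross-section A_rod = π/4 × (15.1 mm)² = 179.1 mm^2
F = P × A_rod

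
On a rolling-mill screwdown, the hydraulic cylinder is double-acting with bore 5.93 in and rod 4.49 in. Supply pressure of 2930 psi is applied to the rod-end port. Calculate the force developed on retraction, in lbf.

Rod-side annular area A_ann = π/4 × (5.93² − 4.49²) = 11.78 in^2
On retraction the pressure acts on the annular area (bore minus rod).
F = P × A_ann

F ≈ 34500 lbf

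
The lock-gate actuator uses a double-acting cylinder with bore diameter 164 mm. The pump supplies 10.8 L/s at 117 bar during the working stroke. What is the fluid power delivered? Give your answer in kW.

Hydraulic power = P × Q

W ≈ 126 kW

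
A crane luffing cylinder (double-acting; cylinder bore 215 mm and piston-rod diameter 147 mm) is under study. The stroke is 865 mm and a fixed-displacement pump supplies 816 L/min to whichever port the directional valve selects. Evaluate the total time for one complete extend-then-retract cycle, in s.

Cap-side area A_cap = π/4 × (215 mm)² = 36310 mm^2
Rod-side annular area A_ann = π/4 × (215² − 147²) = 19330 mm^2
t_ext = A_cap·L/Q = 2.309 s
t_ret = A_ann·L/Q = 1.230 s
t_cycle = t_ext + t_ret

t ≈ 3.54 s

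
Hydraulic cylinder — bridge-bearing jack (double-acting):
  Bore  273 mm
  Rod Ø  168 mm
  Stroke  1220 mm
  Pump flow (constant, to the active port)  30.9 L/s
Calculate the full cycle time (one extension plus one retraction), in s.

Cap-side area A_cap = π/4 × (273 mm)² = 58530 mm^2
Rod-side annular area A_ann = π/4 × (273² − 168²) = 36370 mm^2
t_ext = A_cap·L/Q = 2.311 s
t_ret = A_ann·L/Q = 1.436 s
t_cycle = t_ext + t_ret

t ≈ 3.75 s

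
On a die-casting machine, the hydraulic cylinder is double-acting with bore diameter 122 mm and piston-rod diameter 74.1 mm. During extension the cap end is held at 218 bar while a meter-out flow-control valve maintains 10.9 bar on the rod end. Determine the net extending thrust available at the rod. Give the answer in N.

Cap-side area A_cap = π/4 × (122 mm)² = 11690 mm^2
Rod-side annular area A_ann = π/4 × (122² − 74.1²) = 7377 mm^2
Net thrust = P_cap·A_cap − P_rod·A_ann = 2.548e5 N − 8041 N

F ≈ 2.47e5 N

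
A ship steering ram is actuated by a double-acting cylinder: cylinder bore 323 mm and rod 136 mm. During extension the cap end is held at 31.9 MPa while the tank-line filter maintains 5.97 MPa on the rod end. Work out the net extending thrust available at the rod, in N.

F ≈ 2.21e6 N

Cap-side area A_cap = π/4 × (323 mm)² = 81940 mm^2
Rod-side annular area A_ann = π/4 × (323² − 136²) = 67410 mm^2
Net thrust = P_cap·A_cap − P_rod·A_ann = 2.614e6 N − 4.025e5 N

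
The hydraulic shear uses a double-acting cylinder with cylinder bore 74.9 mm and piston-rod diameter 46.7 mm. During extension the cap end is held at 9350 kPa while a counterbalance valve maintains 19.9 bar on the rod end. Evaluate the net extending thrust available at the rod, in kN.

Cap-side area A_cap = π/4 × (74.9 mm)² = 4406 mm^2
Rod-side annular area A_ann = π/4 × (74.9² − 46.7²) = 2693 mm^2
Net thrust = P_cap·A_cap − P_rod·A_ann = 41.20 kN − 5.360 kN

F ≈ 35.8 kN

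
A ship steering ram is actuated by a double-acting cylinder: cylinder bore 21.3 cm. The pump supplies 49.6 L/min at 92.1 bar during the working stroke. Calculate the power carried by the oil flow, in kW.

Hydraulic power = P × Q

W ≈ 7.61 kW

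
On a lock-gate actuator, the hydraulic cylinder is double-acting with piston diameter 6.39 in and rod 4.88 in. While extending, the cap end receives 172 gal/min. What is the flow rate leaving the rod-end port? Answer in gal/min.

Cap-side area A_cap = π/4 × (6.39 in)² = 32.07 in^2
Rod-side annular area A_ann = π/4 × (6.39² − 4.88²) = 13.37 in^2
Piston speed v = Q_in/A_cap; rod-end outflow Q_out = v × A_ann = Q_in × A_ann/A_cap.

Q_out ≈ 71.7 gal/min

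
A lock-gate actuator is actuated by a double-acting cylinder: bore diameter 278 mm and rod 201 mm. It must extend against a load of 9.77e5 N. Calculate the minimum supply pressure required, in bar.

P ≈ 161 bar

Cap-side area A_cap = π/4 × (278 mm)² = 60700 mm^2
P = F / A = 9.77e5 N / A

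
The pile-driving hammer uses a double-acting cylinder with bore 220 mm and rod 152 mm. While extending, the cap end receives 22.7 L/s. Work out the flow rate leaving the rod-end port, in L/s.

Q_out ≈ 11.9 L/s

Cap-side area A_cap = π/4 × (220 mm)² = 38010 mm^2
Rod-side annular area A_ann = π/4 × (220² − 152²) = 19870 mm^2
Piston speed v = Q_in/A_cap; rod-end outflow Q_out = v × A_ann = Q_in × A_ann/A_cap.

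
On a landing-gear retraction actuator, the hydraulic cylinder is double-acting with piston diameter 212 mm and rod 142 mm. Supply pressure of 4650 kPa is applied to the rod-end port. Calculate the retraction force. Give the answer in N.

Rod-side annular area A_ann = π/4 × (212² − 142²) = 19460 mm^2
On retraction the pressure acts on the annular area (bore minus rod).
F = P × A_ann

F ≈ 90500 N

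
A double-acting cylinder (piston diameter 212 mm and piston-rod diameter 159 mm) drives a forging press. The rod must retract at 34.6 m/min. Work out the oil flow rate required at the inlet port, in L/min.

Rod-side annular area A_ann = π/4 × (212² − 159²) = 15440 mm^2
Q = A × v

Q ≈ 534 L/min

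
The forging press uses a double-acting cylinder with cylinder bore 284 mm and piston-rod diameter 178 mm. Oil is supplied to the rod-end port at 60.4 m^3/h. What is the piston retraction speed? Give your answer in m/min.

Rod-side annular area A_ann = π/4 × (284² − 178²) = 38460 mm^2
Flow into the rod-end port fills the annular volume.
v = Q / A

v ≈ 26.2 m/min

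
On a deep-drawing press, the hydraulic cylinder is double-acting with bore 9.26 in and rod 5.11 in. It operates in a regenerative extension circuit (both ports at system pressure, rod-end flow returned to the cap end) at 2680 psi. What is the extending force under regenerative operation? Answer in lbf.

With equal pressure on both faces, forces on the annular region cancel; the net push is pressure × rod cross-section.
Rod cross-section A_rod = π/4 × (5.11 in)² = 20.51 in^2
F = P × A_rod

F ≈ 55000 lbf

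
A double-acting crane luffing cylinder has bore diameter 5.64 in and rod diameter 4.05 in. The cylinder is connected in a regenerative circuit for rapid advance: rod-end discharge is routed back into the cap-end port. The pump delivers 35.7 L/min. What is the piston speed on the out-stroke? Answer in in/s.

v ≈ 2.82 in/s

In regeneration the rod-end outflow joins the pump flow into the cap end, so the net volume the pump must supply per unit advance equals the rod cross-section area.
Rod cross-section A_rod = π/4 × (4.05 in)² = 12.88 in^2
v = Q_pump / A_rod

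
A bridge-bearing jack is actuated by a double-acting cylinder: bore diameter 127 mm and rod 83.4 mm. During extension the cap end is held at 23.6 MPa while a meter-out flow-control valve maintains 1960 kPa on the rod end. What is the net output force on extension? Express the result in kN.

Cap-side area A_cap = π/4 × (127 mm)² = 12670 mm^2
Rod-side annular area A_ann = π/4 × (127² − 83.4²) = 7205 mm^2
Net thrust = P_cap·A_cap − P_rod·A_ann = 299.0 kN − 14.12 kN

F ≈ 285 kN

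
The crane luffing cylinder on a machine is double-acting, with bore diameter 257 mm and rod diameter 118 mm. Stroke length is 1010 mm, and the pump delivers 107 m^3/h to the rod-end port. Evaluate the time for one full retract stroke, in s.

t ≈ 1.39 s

Rod-side annular area A_ann = π/4 × (257² − 118²) = 40940 mm^2
Swept volume V = A × L; t = V / Q = A·L / Q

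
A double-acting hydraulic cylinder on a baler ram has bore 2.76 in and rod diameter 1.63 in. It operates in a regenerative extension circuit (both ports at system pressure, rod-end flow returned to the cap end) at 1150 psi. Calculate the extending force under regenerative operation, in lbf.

With equal pressure on both faces, forces on the annular region cancel; the net push is pressure × rod cross-section.
Rod cross-section A_rod = π/4 × (1.63 in)² = 2.087 in^2
F = P × A_rod

F ≈ 2400 lbf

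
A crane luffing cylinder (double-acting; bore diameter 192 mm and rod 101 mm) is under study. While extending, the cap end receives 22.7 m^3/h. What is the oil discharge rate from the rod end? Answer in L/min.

Cap-side area A_cap = π/4 × (192 mm)² = 28950 mm^2
Rod-side annular area A_ann = π/4 × (192² − 101²) = 20940 mm^2
Piston speed v = Q_in/A_cap; rod-end outflow Q_out = v × A_ann = Q_in × A_ann/A_cap.

Q_out ≈ 274 L/min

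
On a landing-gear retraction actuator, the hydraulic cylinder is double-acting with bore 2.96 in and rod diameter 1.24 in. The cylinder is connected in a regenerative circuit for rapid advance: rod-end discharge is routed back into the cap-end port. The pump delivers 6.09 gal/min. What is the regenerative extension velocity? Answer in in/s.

v ≈ 19.4 in/s

In regeneration the rod-end outflow joins the pump flow into the cap end, so the net volume the pump must supply per unit advance equals the rod cross-section area.
Rod cross-section A_rod = π/4 × (1.24 in)² = 1.208 in^2
v = Q_pump / A_rod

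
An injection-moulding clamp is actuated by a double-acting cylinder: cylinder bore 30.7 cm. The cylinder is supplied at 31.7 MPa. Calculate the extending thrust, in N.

Cap-side area A_cap = π/4 × (30.7 cm)² = 740.2 cm^2
F = P × A_cap = 31.7 MPa × A_cap

F ≈ 2.35e6 N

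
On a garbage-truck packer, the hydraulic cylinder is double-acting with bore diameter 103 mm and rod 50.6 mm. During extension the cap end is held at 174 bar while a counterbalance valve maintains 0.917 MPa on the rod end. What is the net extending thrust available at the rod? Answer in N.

F ≈ 1.39e5 N

Cap-side area A_cap = π/4 × (103 mm)² = 8332 mm^2
Rod-side annular area A_ann = π/4 × (103² − 50.6²) = 6321 mm^2
Net thrust = P_cap·A_cap − P_rod·A_ann = 1.450e5 N − 5797 N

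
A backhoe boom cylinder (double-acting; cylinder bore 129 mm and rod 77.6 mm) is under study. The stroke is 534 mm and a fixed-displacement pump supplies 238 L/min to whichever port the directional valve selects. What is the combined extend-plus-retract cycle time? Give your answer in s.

Cap-side area A_cap = π/4 × (129 mm)² = 13070 mm^2
Rod-side annular area A_ann = π/4 × (129² − 77.6²) = 8340 mm^2
t_ext = A_cap·L/Q = 1.759 s
t_ret = A_ann·L/Q = 1.123 s
t_cycle = t_ext + t_ret

t ≈ 2.88 s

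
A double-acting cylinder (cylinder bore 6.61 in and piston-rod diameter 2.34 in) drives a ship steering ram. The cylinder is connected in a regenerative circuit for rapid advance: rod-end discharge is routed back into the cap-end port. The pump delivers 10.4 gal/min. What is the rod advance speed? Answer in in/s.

v ≈ 9.31 in/s

In regeneration the rod-end outflow joins the pump flow into the cap end, so the net volume the pump must supply per unit advance equals the rod cross-section area.
Rod cross-section A_rod = π/4 × (2.34 in)² = 4.301 in^2
v = Q_pump / A_rod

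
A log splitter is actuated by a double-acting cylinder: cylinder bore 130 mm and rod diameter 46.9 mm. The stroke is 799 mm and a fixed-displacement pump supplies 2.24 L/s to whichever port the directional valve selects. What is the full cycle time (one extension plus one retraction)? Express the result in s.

Cap-side area A_cap = π/4 × (130 mm)² = 13270 mm^2
Rod-side annular area A_ann = π/4 × (130² − 46.9²) = 11550 mm^2
t_ext = A_cap·L/Q = 4.735 s
t_ret = A_ann·L/Q = 4.118 s
t_cycle = t_ext + t_ret

t ≈ 8.85 s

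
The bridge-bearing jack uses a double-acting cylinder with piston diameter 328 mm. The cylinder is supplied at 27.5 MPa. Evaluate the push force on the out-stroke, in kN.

F ≈ 2320 kN

Cap-side area A_cap = π/4 × (328 mm)² = 84500 mm^2
F = P × A_cap = 27.5 MPa × A_cap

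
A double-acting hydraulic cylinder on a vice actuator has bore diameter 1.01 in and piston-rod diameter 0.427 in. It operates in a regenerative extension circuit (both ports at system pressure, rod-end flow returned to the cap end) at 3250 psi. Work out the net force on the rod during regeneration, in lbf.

With equal pressure on both faces, forces on the annular region cancel; the net push is pressure × rod cross-section.
Rod cross-section A_rod = π/4 × (0.427 in)² = 0.1432 in^2
F = P × A_rod

F ≈ 465 lbf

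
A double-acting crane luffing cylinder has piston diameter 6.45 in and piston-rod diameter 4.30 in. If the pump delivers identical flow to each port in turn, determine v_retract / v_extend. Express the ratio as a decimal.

v_ret/v_ext ≈ 1.80

Cap-side area A_cap = π/4 × (6.45 in)² = 32.67 in^2
Rod-side annular area A_ann = π/4 × (6.45² − 4.30²) = 18.15 in^2
For equal Q, v ∝ 1/A, so v_ret/v_ext = A_cap/A_ann.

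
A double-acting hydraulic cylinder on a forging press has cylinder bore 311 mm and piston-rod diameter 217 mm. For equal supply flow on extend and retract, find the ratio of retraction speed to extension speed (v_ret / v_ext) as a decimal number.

v_ret/v_ext ≈ 1.95

Cap-side area A_cap = π/4 × (311 mm)² = 75960 mm^2
Rod-side annular area A_ann = π/4 × (311² − 217²) = 38980 mm^2
For equal Q, v ∝ 1/A, so v_ret/v_ext = A_cap/A_ann.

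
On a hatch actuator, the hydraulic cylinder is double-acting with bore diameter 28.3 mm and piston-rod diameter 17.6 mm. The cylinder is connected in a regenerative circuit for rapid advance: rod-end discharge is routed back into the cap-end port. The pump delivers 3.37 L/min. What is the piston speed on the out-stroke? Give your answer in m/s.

In regeneration the rod-end outflow joins the pump flow into the cap end, so the net volume the pump must supply per unit advance equals the rod cross-section area.
Rod cross-section A_rod = π/4 × (17.6 mm)² = 243.3 mm^2
v = Q_pump / A_rod

v ≈ 0.231 m/s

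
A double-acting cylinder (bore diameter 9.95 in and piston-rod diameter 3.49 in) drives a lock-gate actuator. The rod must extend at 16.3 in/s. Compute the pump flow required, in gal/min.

Q ≈ 329 gal/min

Cap-side area A_cap = π/4 × (9.95 in)² = 77.76 in^2
Q = A × v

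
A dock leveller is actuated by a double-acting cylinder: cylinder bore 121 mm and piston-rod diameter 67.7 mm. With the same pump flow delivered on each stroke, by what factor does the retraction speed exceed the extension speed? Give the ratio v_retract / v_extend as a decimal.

Cap-side area A_cap = π/4 × (121 mm)² = 11500 mm^2
Rod-side annular area A_ann = π/4 × (121² − 67.7²) = 7899 mm^2
For equal Q, v ∝ 1/A, so v_ret/v_ext = A_cap/A_ann.

v_ret/v_ext ≈ 1.46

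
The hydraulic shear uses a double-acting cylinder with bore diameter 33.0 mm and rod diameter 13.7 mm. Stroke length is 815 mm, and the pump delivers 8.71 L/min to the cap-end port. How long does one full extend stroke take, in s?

t ≈ 4.80 s

Cap-side area A_cap = π/4 × (33.0 mm)² = 855.3 mm^2
Swept volume V = A × L; t = V / Q = A·L / Q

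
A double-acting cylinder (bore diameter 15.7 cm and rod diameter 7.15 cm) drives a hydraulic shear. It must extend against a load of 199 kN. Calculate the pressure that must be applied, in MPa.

P ≈ 10.3 MPa

Cap-side area A_cap = π/4 × (15.7 cm)² = 193.6 cm^2
P = F / A = 199 kN / A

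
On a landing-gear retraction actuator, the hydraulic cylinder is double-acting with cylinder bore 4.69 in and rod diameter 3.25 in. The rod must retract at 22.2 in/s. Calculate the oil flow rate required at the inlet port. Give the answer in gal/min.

Q ≈ 51.8 gal/min

Rod-side annular area A_ann = π/4 × (4.69² − 3.25²) = 8.980 in^2
Q = A × v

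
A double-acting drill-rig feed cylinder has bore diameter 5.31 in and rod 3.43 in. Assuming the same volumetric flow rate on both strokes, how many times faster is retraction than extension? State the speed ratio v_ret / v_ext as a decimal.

Cap-side area A_cap = π/4 × (5.31 in)² = 22.15 in^2
Rod-side annular area A_ann = π/4 × (5.31² − 3.43²) = 12.91 in^2
For equal Q, v ∝ 1/A, so v_ret/v_ext = A_cap/A_ann.

v_ret/v_ext ≈ 1.72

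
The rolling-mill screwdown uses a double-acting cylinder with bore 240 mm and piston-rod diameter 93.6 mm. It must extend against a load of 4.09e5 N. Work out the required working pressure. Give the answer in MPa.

P ≈ 9.04 MPa

Cap-side area A_cap = π/4 × (240 mm)² = 45240 mm^2
P = F / A = 4.09e5 N / A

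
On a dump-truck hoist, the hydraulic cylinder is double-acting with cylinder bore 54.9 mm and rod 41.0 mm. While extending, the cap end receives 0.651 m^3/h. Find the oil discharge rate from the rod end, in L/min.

Cap-side area A_cap = π/4 × (54.9 mm)² = 2367 mm^2
Rod-side annular area A_ann = π/4 × (54.9² − 41.0²) = 1047 mm^2
Piston speed v = Q_in/A_cap; rod-end outflow Q_out = v × A_ann = Q_in × A_ann/A_cap.

Q_out ≈ 4.80 L/min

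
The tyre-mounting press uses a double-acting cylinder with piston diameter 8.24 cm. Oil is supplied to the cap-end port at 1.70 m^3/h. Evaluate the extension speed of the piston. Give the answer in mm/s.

v ≈ 88.6 mm/s

Cap-side area A_cap = π/4 × (8.24 cm)² = 53.33 cm^2
v = Q / A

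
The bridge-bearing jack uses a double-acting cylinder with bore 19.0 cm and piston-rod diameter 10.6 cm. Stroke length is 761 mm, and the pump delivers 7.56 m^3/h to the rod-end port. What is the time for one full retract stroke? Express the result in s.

t ≈ 7.08 s

Rod-side annular area A_ann = π/4 × (19.0² − 10.6²) = 195.3 cm^2
Swept volume V = A × L; t = V / Q = A·L / Q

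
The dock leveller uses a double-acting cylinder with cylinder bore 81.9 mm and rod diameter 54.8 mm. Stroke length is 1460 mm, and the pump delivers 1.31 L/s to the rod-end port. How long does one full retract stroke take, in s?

t ≈ 3.24 s

Rod-side annular area A_ann = π/4 × (81.9² − 54.8²) = 2910 mm^2
Swept volume V = A × L; t = V / Q = A·L / Q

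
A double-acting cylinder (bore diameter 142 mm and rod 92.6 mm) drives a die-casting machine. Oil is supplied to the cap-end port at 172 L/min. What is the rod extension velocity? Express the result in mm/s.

v ≈ 181 mm/s

Cap-side area A_cap = π/4 × (142 mm)² = 15840 mm^2
v = Q / A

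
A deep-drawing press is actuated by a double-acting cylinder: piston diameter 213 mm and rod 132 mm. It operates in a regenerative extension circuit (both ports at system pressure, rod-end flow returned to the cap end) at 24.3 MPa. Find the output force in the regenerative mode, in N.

F ≈ 3.33e5 N

With equal pressure on both faces, forces on the annular region cancel; the net push is pressure × rod cross-section.
Rod cross-section A_rod = π/4 × (132 mm)² = 13680 mm^2
F = P × A_rod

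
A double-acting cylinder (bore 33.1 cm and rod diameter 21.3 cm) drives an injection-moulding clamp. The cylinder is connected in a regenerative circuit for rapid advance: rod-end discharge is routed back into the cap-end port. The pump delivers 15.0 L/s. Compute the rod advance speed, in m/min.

v ≈ 25.3 m/min

In regeneration the rod-end outflow joins the pump flow into the cap end, so the net volume the pump must supply per unit advance equals the rod cross-section area.
Rod cross-section A_rod = π/4 × (21.3 cm)² = 356.3 cm^2
v = Q_pump / A_rod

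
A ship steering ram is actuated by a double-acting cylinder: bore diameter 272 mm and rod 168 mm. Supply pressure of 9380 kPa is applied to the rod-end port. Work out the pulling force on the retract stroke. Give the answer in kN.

F ≈ 337 kN

Rod-side annular area A_ann = π/4 × (272² − 168²) = 35940 mm^2
On retraction the pressure acts on the annular area (bore minus rod).
F = P × A_ann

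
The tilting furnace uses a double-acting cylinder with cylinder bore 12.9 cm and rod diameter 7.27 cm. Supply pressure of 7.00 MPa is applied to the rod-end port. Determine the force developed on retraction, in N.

Rod-side annular area A_ann = π/4 × (12.9² − 7.27²) = 89.19 cm^2
On retraction the pressure acts on the annular area (bore minus rod).
F = P × A_ann

F ≈ 62400 N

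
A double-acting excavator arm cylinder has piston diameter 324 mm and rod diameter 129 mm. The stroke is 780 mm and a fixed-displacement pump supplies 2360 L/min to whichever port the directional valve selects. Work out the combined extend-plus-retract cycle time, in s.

Cap-side area A_cap = π/4 × (324 mm)² = 82450 mm^2
Rod-side annular area A_ann = π/4 × (324² − 129²) = 69380 mm^2
t_ext = A_cap·L/Q = 1.635 s
t_ret = A_ann·L/Q = 1.376 s
t_cycle = t_ext + t_ret

t ≈ 3.01 s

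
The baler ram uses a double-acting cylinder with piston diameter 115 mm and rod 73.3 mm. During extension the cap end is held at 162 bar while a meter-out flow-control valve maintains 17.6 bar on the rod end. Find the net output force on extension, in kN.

F ≈ 157 kN

Cap-side area A_cap = π/4 × (115 mm)² = 10390 mm^2
Rod-side annular area A_ann = π/4 × (115² − 73.3²) = 6167 mm^2
Net thrust = P_cap·A_cap − P_rod·A_ann = 168.3 kN − 10.85 kN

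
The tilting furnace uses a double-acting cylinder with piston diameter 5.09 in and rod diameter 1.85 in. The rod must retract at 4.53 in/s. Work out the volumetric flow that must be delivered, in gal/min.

Q ≈ 20.8 gal/min

Rod-side annular area A_ann = π/4 × (5.09² − 1.85²) = 17.66 in^2
Q = A × v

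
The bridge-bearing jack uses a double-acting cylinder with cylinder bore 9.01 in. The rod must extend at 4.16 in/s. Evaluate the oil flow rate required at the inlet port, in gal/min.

Q ≈ 68.9 gal/min

Cap-side area A_cap = π/4 × (9.01 in)² = 63.76 in^2
Q = A × v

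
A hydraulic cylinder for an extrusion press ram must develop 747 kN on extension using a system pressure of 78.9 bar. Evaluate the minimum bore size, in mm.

D ≈ 347 mm

Extension force acts on the full piston face: F = P × (π/4)D².
D = √(4F / (πP)) = √(4 × 747 kN / (π × 78.9 bar))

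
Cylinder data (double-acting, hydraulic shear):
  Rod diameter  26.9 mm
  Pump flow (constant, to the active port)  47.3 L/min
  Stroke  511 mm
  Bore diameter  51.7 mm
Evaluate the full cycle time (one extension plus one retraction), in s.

Cap-side area A_cap = π/4 × (51.7 mm)² = 2099 mm^2
Rod-side annular area A_ann = π/4 × (51.7² − 26.9²) = 1531 mm^2
t_ext = A_cap·L/Q = 1.361 s
t_ret = A_ann·L/Q = 0.9924 s
t_cycle = t_ext + t_ret

t ≈ 2.35 s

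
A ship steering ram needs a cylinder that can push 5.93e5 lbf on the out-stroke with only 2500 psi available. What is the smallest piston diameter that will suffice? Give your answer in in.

Extension force acts on the full piston face: F = P × (π/4)D².
D = √(4F / (πP)) = √(4 × 5.93e5 lbf / (π × 2500 psi))

D ≈ 17.4 in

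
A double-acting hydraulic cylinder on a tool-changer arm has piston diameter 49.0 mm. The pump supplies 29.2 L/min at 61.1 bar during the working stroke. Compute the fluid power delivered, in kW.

W ≈ 2.97 kW

Hydraulic power = P × Q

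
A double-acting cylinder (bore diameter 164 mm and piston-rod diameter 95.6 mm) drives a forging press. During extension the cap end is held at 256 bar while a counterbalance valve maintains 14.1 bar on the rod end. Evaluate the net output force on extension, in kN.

F ≈ 521 kN

Cap-side area A_cap = π/4 × (164 mm)² = 21120 mm^2
Rod-side annular area A_ann = π/4 × (164² − 95.6²) = 13950 mm^2
Net thrust = P_cap·A_cap − P_rod·A_ann = 540.8 kN − 19.66 kN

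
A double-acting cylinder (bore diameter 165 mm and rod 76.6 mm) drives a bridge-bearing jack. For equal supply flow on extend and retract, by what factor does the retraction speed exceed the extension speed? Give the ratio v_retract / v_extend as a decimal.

v_ret/v_ext ≈ 1.27

Cap-side area A_cap = π/4 × (165 mm)² = 21380 mm^2
Rod-side annular area A_ann = π/4 × (165² − 76.6²) = 16770 mm^2
For equal Q, v ∝ 1/A, so v_ret/v_ext = A_cap/A_ann.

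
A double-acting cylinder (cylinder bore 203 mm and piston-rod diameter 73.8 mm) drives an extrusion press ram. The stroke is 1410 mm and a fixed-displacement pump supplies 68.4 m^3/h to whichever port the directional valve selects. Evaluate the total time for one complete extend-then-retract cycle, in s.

t ≈ 4.49 s

Cap-side area A_cap = π/4 × (203 mm)² = 32370 mm^2
Rod-side annular area A_ann = π/4 × (203² − 73.8²) = 28090 mm^2
t_ext = A_cap·L/Q = 2.402 s
t_ret = A_ann·L/Q = 2.084 s
t_cycle = t_ext + t_ret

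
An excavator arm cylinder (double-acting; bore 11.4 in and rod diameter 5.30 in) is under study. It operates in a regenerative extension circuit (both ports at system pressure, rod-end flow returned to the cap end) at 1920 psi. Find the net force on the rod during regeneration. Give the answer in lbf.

F ≈ 42400 lbf

With equal pressure on both faces, forces on the annular region cancel; the net push is pressure × rod cross-section.
Rod cross-section A_rod = π/4 × (5.30 in)² = 22.06 in^2
F = P × A_rod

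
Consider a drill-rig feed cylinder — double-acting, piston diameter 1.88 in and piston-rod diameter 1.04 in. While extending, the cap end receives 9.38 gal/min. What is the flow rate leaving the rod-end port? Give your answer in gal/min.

Q_out ≈ 6.51 gal/min

Cap-side area A_cap = π/4 × (1.88 in)² = 2.776 in^2
Rod-side annular area A_ann = π/4 × (1.88² − 1.04²) = 1.926 in^2
Piston speed v = Q_in/A_cap; rod-end outflow Q_out = v × A_ann = Q_in × A_ann/A_cap.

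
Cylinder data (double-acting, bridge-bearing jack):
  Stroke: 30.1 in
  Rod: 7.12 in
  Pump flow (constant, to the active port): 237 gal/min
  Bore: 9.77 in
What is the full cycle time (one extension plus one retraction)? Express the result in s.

t ≈ 3.63 s

Cap-side area A_cap = π/4 × (9.77 in)² = 74.97 in^2
Rod-side annular area A_ann = π/4 × (9.77² − 7.12²) = 35.15 in^2
t_ext = A_cap·L/Q = 2.473 s
t_ret = A_ann·L/Q = 1.160 s
t_cycle = t_ext + t_ret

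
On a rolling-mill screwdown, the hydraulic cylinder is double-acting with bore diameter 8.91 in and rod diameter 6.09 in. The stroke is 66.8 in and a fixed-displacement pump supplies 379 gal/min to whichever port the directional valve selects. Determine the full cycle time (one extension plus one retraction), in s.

Cap-side area A_cap = π/4 × (8.91 in)² = 62.35 in^2
Rod-side annular area A_ann = π/4 × (8.91² − 6.09²) = 33.22 in^2
t_ext = A_cap·L/Q = 2.854 s
t_ret = A_ann·L/Q = 1.521 s
t_cycle = t_ext + t_ret

t ≈ 4.38 s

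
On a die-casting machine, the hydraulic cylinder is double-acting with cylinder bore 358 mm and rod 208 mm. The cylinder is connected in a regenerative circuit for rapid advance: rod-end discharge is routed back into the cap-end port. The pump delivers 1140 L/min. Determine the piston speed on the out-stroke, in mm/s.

v ≈ 559 mm/s

In regeneration the rod-end outflow joins the pump flow into the cap end, so the net volume the pump must supply per unit advance equals the rod cross-section area.
Rod cross-section A_rod = π/4 × (208 mm)² = 33980 mm^2
v = Q_pump / A_rod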